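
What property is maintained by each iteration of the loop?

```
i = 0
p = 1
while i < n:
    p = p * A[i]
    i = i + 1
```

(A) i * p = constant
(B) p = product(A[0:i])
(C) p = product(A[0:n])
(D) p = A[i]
B

A loop invariant must hold before the first iteration and be re-established by every execution of the body.

(B) p = product(A[0:i]): Initially i = 0 and p = 1 = product of the empty slice A[0:0]. If p = product(A[0:i]) holds at the top of an iteration, the body sets p to product(A[0:i]) * A[i] = product(A[0:i+1]) and then i to i+1, so the property is restored. At exit i = n, giving p = product(A[0:n]).

The other options fail:
(A) i * p = constant: initially i * p = 0, but after one iteration it is 1 * A[0], which is nonzero in general.
(C) p = product(A[0:n]): false before the loop (p = 1, not the full product) -- it only becomes true at exit.
(D) p = A[i]: after the first iteration p = A[0] but i = 1; in general p is a product of several elements, not a single one.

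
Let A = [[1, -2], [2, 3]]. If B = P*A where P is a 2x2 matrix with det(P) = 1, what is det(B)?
7

By the multiplicative property of determinants, det(B) = det(P*A) = det(P) * det(A) = det(A),
so the determinant is invariant under multiplication by any determinant-1 matrix; we just need det(A).

det(A) = (1)(3) - (-2)(2) = 3 - (-4) = 7

Therefore det(B) = 1 * 7 = 7.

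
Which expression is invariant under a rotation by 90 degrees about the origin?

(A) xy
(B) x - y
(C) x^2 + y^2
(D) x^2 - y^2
C

A rotation by 90 degrees sends (x, y) to (-y, x).
Substitute the transformed coordinates into each option and compare with the original:
(A) xy  ->  (-y)(x) = -xy   [differs from xy: not invariant]
(B) x - y  ->  (-y) - (x) = -x - y   [differs from x - y: not invariant]
(C) x^2 + y^2  ->  (-y)^2 + (x)^2 = x^2 + y^2   [equals x^2 + y^2: invariant]
(D) x^2 - y^2  ->  (-y)^2 - (x)^2 = -x^2 + y^2   [differs from x^2 - y^2: not invariant]

Only option (C), x^2 + y^2, is unchanged by the transformation.
Geometrically, x^2 + y^2 is the squared distance from the origin, which every rotation about the origin preserves.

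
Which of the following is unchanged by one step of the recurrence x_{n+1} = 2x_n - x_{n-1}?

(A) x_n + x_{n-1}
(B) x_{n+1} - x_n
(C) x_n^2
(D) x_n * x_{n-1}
B

For the recurrence x_{n+1} = 2x_n - x_{n-1}:

If x_{n+1} = 2x_n - x_{n-1}, then:
x_{n+1} - x_n = x_n - x_{n-1}
The first difference is constant throughout the sequence.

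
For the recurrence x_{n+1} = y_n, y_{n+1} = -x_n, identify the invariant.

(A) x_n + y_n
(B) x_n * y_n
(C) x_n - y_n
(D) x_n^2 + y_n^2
D

For the recurrence x_{n+1} = y_n, y_{n+1} = -x_n:

x_{n+1}^2 + y_{n+1}^2 = y_n^2 + (-x_n)^2 = x_n^2 + y_n^2
The sum of squares is conserved (like energy in a harmonic oscillator).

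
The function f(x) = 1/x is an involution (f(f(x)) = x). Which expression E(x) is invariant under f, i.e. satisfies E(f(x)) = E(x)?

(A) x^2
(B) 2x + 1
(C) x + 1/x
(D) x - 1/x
C

Replace x by f(x) = 1/x in each option and simplify. As a quick numerical cross-check, also compare E(5) with E(f(5)) = E(1/5).

(A) x^2  ->  (1/x)^2 = x^(-2); check: E(5) = 25 but E(1/5) = 1/25.   [not invariant]
(B) 2x + 1  ->  2(1/x) + 1 = (x + 2)/x; check: E(5) = 11 but E(1/5) = 7/5.   [not invariant]
(C) x + 1/x  ->  (1/x) + 1/(1/x), which simplifies back to x + 1/x; check: E(5) = 26/5, E(1/5) = 26/5.   [invariant]
(D) x - 1/x  ->  (1/x) - 1/(1/x) = -x + 1/x; check: E(5) = 24/5 but E(1/5) = -24/5.   [not invariant]

Only (C) is unchanged. E is symmetric under swapping x with f(x) = 1/x, which is exactly what an involution does.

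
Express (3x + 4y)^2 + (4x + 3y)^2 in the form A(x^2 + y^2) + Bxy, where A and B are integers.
25(x^2 + y^2) + 48xy

Expanding: (3x + 4y)^2 = 9x^2 + 24xy + 16y^2
(4x + 3y)^2 = 16x^2 + 24xy + 9y^2
Sum = (9+16)(x^2+y^2) + 48xy = 25(x^2 + y^2) + 48xy
This is symmetric in x and y.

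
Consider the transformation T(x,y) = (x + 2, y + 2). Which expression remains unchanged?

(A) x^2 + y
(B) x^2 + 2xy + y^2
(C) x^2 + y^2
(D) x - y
D

An expression E(x,y) is invariant under T if E(T(x,y)) = E(x,y). Here T(x,y) = (x + 2, y + 2).
Substitute the transformed coordinates into each option and compare with the original:
(A) x^2 + y  ->  (x + 2)^2 + (y + 2) = x^2 + 4x + y + 6   [differs from x^2 + y: not invariant]
(B) x^2 + 2xy + y^2  ->  (x + 2)^2 + 2(x + 2)(y + 2) + (y + 2)^2 = x^2 + 2xy + 8x + y^2 + 8y + 16   [differs from x^2 + 2xy + y^2: not invariant]
(C) x^2 + y^2  ->  (x + 2)^2 + (y + 2)^2 = x^2 + 4x + y^2 + 4y + 8   [differs from x^2 + y^2: not invariant]
(D) x - y  ->  (x + 2) - (y + 2) = x - y   [equals x - y: invariant]

Only option (D), x - y, is unchanged by the transformation.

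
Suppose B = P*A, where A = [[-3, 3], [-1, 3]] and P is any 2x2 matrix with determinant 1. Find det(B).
-6

By the multiplicative property of determinants, det(B) = det(P*A) = det(P) * det(A) = det(A),
so the determinant is invariant under multiplication by any determinant-1 matrix; we just need det(A).

det(A) = (-3)(3) - (3)(-1) = -9 - (-3) = -6

Therefore det(B) = 1 * (-6) = -6.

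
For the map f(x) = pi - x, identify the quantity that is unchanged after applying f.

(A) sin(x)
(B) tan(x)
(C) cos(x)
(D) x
A

For f(x) = pi - x:
sin(pi - x) = sin(x), so sine is invariant under this transformation.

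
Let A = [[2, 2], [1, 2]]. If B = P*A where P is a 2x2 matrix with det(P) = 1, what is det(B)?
2

By the multiplicative property of determinants, det(B) = det(P*A) = det(P) * det(A) = det(A),
so the determinant is invariant under multiplication by any determinant-1 matrix; we just need det(A).

det(A) = (2)(2) - (2)(1) = 4 - 2 = 2

Therefore det(B) = 1 * 2 = 2.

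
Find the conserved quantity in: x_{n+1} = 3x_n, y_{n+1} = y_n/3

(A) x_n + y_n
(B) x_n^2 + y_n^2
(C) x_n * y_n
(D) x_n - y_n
C

For the recurrence x_{n+1} = 3x_n, y_{n+1} = y_n/3:

x_{n+1} * y_{n+1} = (3x_n) * (y_n/3) = x_n * y_n
The product is conserved.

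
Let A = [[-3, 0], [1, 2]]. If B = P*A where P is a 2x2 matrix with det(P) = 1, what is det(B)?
-6

By the multiplicative property of determinants, det(B) = det(P*A) = det(P) * det(A) = det(A),
so the determinant is invariant under multiplication by any determinant-1 matrix; we just need det(A).

det(A) = (-3)(2) - (0)(1) = -6 - 0 = -6

Therefore det(B) = 1 * (-6) = -6.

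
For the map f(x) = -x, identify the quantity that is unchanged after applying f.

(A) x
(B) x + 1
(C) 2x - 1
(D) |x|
D

For f(x) = -x:
Applying f replaces x by -x. Since |-x| = |x|, the absolute value is unchanged by f, whereas x -> -x, 2x - 1 -> -2x - 1 and x + 1 -> -x + 1 all change.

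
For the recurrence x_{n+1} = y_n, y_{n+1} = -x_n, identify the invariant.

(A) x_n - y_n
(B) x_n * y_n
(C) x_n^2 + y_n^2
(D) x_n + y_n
C

For the recurrence x_{n+1} = y_n, y_{n+1} = -x_n:

x_{n+1}^2 + y_{n+1}^2 = y_n^2 + (-x_n)^2 = x_n^2 + y_n^2
The sum of squares is conserved (like energy in a harmonic oscillator).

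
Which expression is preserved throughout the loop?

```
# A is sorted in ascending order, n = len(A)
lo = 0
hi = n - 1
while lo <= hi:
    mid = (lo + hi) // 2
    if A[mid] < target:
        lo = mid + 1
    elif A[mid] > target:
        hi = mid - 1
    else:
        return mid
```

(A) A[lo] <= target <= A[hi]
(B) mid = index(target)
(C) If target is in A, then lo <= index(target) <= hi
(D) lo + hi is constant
C

A loop invariant must hold before the first iteration and be re-established by every execution of the body.

(C) If target is in A, then lo <= index(target) <= hi: Before the loop [lo, hi] = [0, n-1] covers every index. When A[mid] < target, sortedness puts target strictly to the right of mid, so setting lo = mid + 1 keeps index(target) in [lo, hi]; symmetrically for hi = mid - 1. Hence 'if target is in A then lo <= index(target) <= hi' holds after every iteration, and when lo > hi it proves target is absent.

The other options fail:
(A) A[lo] <= target <= A[hi]: fails when target is not in A (e.g. target < A[0] already violates it before the loop), so it is not maintained in general.
(B) mid = index(target): mid is just the current probe; it equals index(target) only on the iteration that returns.
(D) lo + hi is constant: each iteration moves exactly one of lo, hi, so lo + hi changes (e.g. 0 + (n-1) becomes (mid+1) + (n-1)).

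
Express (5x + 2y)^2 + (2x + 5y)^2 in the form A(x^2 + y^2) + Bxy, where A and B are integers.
29(x^2 + y^2) + 40xy

Expanding: (5x + 2y)^2 = 25x^2 + 20xy + 4y^2
(2x + 5y)^2 = 4x^2 + 20xy + 25y^2
Sum = (25+4)(x^2+y^2) + 40xy = 29(x^2 + y^2) + 40xy
This is symmetric in x and y.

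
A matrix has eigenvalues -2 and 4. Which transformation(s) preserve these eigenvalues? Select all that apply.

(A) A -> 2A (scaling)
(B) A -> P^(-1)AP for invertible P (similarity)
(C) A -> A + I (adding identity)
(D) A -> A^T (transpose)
B and D

Eigenvalues are preserved by:
1. Similarity transformations: A -> P^(-1)AP (same characteristic polynomial)
2. Transpose: A^T has the same eigenvalues as A

Eigenvalues are NOT preserved by:
- Adding identity: eigenvalues become -2+1, 4+1
- Scaling: eigenvalues become -4, 8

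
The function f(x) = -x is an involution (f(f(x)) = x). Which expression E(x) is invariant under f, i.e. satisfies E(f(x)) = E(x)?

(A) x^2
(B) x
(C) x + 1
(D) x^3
A

Replace x by f(x) = -x in each option and simplify. As a quick numerical cross-check, also compare E(5) with E(f(5)) = E(-5).

(A) x^2  ->  (-x)^2, which simplifies back to x^2; check: E(5) = 25, E(-5) = 25.   [invariant]
(B) x  ->  (-x) = -x; check: E(5) = 5 but E(-5) = -5.   [not invariant]
(C) x + 1  ->  (-x) + 1 = 1 - x; check: E(5) = 6 but E(-5) = -4.   [not invariant]
(D) x^3  ->  (-x)^3 = -x^3; check: E(5) = 125 but E(-5) = -125.   [not invariant]

Only (A) is unchanged. E is symmetric under swapping x with f(x) = -x, which is exactly what an involution does.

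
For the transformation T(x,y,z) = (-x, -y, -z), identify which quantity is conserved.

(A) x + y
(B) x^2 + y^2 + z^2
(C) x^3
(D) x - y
B

Apply T(x,y,z) = (-x, -y, -z) to each option, i.e. replace (x, y, z) by the transformed coordinates.
Substitute the transformed coordinates into each option and compare with the original:
(A) x + y  ->  (-x) + (-y) = -x - y   [differs from x + y: not invariant]
(B) x^2 + y^2 + z^2  ->  (-x)^2 + (-y)^2 + (-z)^2 = x^2 + y^2 + z^2   [equals x^2 + y^2 + z^2: invariant]
(C) x^3  ->  (-x)^3 = -x^3   [differs from x^3: not invariant]
(D) x - y  ->  (-x) - (-y) = -x + y   [differs from x - y: not invariant]

Only option (B), x^2 + y^2 + z^2, is unchanged by the transformation.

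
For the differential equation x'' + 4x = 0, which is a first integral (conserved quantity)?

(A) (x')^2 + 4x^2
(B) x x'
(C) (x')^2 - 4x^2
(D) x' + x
A

A first integral I satisfies dI/dt = 0 along every solution. Differentiate each option and use the equation of motion:
(A) d/dt[(x')^2 + 4x^2] = 2x'x'' + 8x x' = 2x'(-4x) + 8x x' = 0
(B) d/dt[x x'] = (x')^2 + x x'' = (x')^2 - 4x^2, not identically 0
(C) d/dt[(x')^2 - 4x^2] = 2x'x'' - 8x x' = -16x x', not identically 0
(D) d/dt[x' + x] = x'' + x' = -4x + x', not identically 0

Only (A) has zero time-derivative. So the energy-like quantity (x')^2 + 4x^2 is the first integral.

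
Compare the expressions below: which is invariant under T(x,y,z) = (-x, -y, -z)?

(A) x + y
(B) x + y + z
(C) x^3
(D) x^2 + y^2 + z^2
D

Apply T(x,y,z) = (-x, -y, -z) to each option, i.e. replace (x, y, z) by the transformed coordinates.
Substitute the transformed coordinates into each option and compare with the original:
(A) x + y  ->  (-x) + (-y) = -x - y   [differs from x + y: not invariant]
(B) x + y + z  ->  (-x) + (-y) + (-z) = -x - y - z   [differs from x + y + z: not invariant]
(C) x^3  ->  (-x)^3 = -x^3   [differs from x^3: not invariant]
(D) x^2 + y^2 + z^2  ->  (-x)^2 + (-y)^2 + (-z)^2 = x^2 + y^2 + z^2   [equals x^2 + y^2 + z^2: invariant]

Only option (D), x^2 + y^2 + z^2, is unchanged by the transformation.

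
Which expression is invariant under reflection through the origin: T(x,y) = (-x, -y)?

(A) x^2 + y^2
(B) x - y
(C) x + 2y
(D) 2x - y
A

The map is reflection through the origin: T(x,y) = (-x, -y).
Substitute the transformed coordinates into each option and compare with the original:
(A) x^2 + y^2  ->  (-x)^2 + (-y)^2 = x^2 + y^2   [equals x^2 + y^2: invariant]
(B) x - y  ->  (-x) - (-y) = -x + y   [differs from x - y: not invariant]
(C) x + 2y  ->  (-x) + 2(-y) = -x - 2y   [differs from x + 2y: not invariant]
(D) 2x - y  ->  2(-x) - (-y) = -2x + y   [differs from 2x - y: not invariant]

Only option (A), x^2 + y^2, is unchanged by the transformation.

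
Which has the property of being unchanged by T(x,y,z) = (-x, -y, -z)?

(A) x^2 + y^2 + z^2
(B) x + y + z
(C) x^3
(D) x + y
A

Apply T(x,y,z) = (-x, -y, -z) to each option, i.e. replace (x, y, z) by the transformed coordinates.
Substitute the transformed coordinates into each option and compare with the original:
(A) x^2 + y^2 + z^2  ->  (-x)^2 + (-y)^2 + (-z)^2 = x^2 + y^2 + z^2   [equals x^2 + y^2 + z^2: invariant]
(B) x + y + z  ->  (-x) + (-y) + (-z) = -x - y - z   [differs from x + y + z: not invariant]
(C) x^3  ->  (-x)^3 = -x^3   [differs from x^3: not invariant]
(D) x + y  ->  (-x) + (-y) = -x - y   [differs from x + y: not invariant]

Only option (A), x^2 + y^2 + z^2, is unchanged by the transformation.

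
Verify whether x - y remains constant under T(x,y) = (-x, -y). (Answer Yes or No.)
No

Substitute T(x,y) = (-x, -y) into the expression and compare with the original.

Original: x - y
After applying T: (-x) - (-y) = -x + y

This differs from the original x - y (difference: -2x + 2y), so the expression is NOT invariant.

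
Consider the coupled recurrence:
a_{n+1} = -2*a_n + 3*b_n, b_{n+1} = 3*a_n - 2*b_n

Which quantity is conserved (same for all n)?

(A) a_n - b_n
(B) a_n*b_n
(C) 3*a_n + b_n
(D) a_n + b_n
D

Replace a_n by a_{n+1} = -2*a_n + 3*b_n and b_n by b_{n+1} = 3*a_n - 2*b_n in each option and simplify:
(A) a_n - b_n  ->  (-2*a_n + 3*b_n) - (3*a_n - 2*b_n) = -5*a_n + 5*b_n   [not conserved]
(B) a_n*b_n  ->  (-2*a_n + 3*b_n)*(3*a_n - 2*b_n) = -6*a_n^2 + 13*a_n*b_n - 6*b_n^2   [not conserved]
(C) 3*a_n + b_n  ->  3*(-2*a_n + 3*b_n) + (3*a_n - 2*b_n) = -3*a_n + 7*b_n   [not conserved]
(D) a_n + b_n  ->  (-2*a_n + 3*b_n) + (3*a_n - 2*b_n) = a_n + b_n   [conserved]

Only (D) a_n + b_n returns to itself after one step, so it is the conserved quantity.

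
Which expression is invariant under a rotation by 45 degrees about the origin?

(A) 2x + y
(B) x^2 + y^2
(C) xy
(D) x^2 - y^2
B

A rotation by 45 degrees sends (x, y) to (sqrt(2)x/2 - sqrt(2)y/2, sqrt(2)x/2 + sqrt(2)y/2).
Substitute the transformed coordinates into each option and compare with the original:
(A) 2x + y  ->  2(sqrt(2)x/2 - sqrt(2)y/2) + (sqrt(2)x/2 + sqrt(2)y/2) = 3sqrt(2)x/2 - sqrt(2)y/2   [differs from 2x + y: not invariant]
(B) x^2 + y^2  ->  (sqrt(2)x/2 - sqrt(2)y/2)^2 + (sqrt(2)x/2 + sqrt(2)y/2)^2 = x^2 + y^2   [equals x^2 + y^2: invariant]
(C) xy  ->  (sqrt(2)x/2 - sqrt(2)y/2)(sqrt(2)x/2 + sqrt(2)y/2) = x^2/2 - y^2/2   [differs from xy: not invariant]
(D) x^2 - y^2  ->  (sqrt(2)x/2 - sqrt(2)y/2)^2 - (sqrt(2)x/2 + sqrt(2)y/2)^2 = -2xy   [differs from x^2 - y^2: not invariant]

Only option (B), x^2 + y^2, is unchanged by the transformation.
Geometrically, x^2 + y^2 is the squared distance from the origin, which every rotation about the origin preserves.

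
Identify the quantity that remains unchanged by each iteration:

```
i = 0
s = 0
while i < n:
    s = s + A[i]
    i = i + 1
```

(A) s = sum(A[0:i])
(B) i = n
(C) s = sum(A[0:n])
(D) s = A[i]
A

A loop invariant must hold before the first iteration and be re-established by every execution of the body.

(A) s = sum(A[0:i]): Initially i = 0 and s = 0 = sum of the empty slice A[0:0]. If s = sum(A[0:i]) holds at the top of an iteration, the body sets s to sum(A[0:i]) + A[i] = sum(A[0:i+1]) and then i to i+1, so s = sum(A[0:i]) holds again. At exit i = n, giving s = sum(A[0:n]).

The other options fail:
(B) i = n: false initially (i = 0); it is the exit condition, not an invariant.
(C) s = sum(A[0:n]): false before the loop (s = 0, not the full sum) -- it only becomes true at exit.
(D) s = A[i]: after the first iteration s = A[0] but i = 1, so s = A[i] compares s with the wrong element (and fails in general).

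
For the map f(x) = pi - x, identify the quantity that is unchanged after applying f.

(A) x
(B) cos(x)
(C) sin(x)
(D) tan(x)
C

For f(x) = pi - x:
sin(pi - x) = sin(x), so sine is invariant under this transformation.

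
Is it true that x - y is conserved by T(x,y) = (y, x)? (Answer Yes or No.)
No

Substitute T(x,y) = (y, x) into the expression and compare with the original.

Original: x - y
After applying T: (y) - (x) = -x + y

This differs from the original x - y (difference: -2x + 2y), so the expression is NOT invariant.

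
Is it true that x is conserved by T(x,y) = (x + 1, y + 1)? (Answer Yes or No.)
No

Substitute T(x,y) = (x + 1, y + 1) into the expression and compare with the original.

Original: x
After applying T: (x + 1) = x + 1

This differs from the original x (difference: 1), so the expression is NOT invariant.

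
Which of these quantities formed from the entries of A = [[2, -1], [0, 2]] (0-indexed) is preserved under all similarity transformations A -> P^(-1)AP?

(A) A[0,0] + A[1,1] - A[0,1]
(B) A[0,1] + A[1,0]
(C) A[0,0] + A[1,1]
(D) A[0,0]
C

A[0,0] + A[1,1] is the trace of A. By the cyclic property of the trace, tr(P^(-1)AP) = tr(APP^(-1)) = tr(A), so it is the same for every matrix similar to A.

The other combinations are not similarity invariants. For example, take P = [[1, 1], [1, 2]] (det P = 1), so P^(-1) = [[2, -1], [-1, 1]] and
B = P^(-1)AP = [[0, -4], [1, 4]].
Evaluating each option on A and on B:
(A) A[0,0] + A[1,1] - A[0,1]: 5 for A, 8 for B -> changes
(B) A[0,1] + A[1,0]: -1 for A, -3 for B -> changes
(C) A[0,0] + A[1,1]: 4 for A, 4 for B -> unchanged
(D) A[0,0]: 2 for A, 0 for B -> changes

Only (C) A[0,0] + A[1,1] = 4 survives (and it does so for every P, not just this one), so it is the invariant.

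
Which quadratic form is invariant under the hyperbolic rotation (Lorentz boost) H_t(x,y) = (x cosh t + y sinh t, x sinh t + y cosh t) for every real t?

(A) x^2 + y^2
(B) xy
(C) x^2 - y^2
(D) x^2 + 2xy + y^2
C

Write x' = x cosh t + y sinh t, y' = x sinh t + y cosh t and substitute into each option:
(A) x^2 + y^2: (x cosh t + y sinh t)^2 + (x sinh t + y cosh t)^2 = (x^2 + y^2)(cosh^2 t + sinh^2 t) + 4xy sinh t cosh t = (x^2 + y^2) cosh 2t + 2xy sinh 2t   [not invariant for t != 0]
(B) xy: (x cosh t + y sinh t)(x sinh t + y cosh t) = xy(cosh^2 t + sinh^2 t) + (x^2 + y^2) sinh t cosh t = xy cosh 2t + (x^2 + y^2)(sinh 2t)/2   [not invariant for t != 0]
(C) x^2 - y^2: (x cosh t + y sinh t)^2 - (x sinh t + y cosh t)^2 = x^2(cosh^2 t - sinh^2 t) + 2xy(cosh t sinh t - sinh t cosh t) + y^2(sinh^2 t - cosh^2 t) = x^2 - y^2   [invariant, using cosh^2 t - sinh^2 t = 1]
(D) x^2 + 2xy + y^2: (x' + y')^2 with x' + y' = (x + y)(cosh t + sinh t) = (x + y)e^t, so it becomes (x + y)^2 e^(2t)   [not invariant for t != 0]

Only (C) x^2 - y^2 is unchanged; it is the Minkowski form preserved by Lorentz boosts, just as x^2 + y^2 is preserved by ordinary rotations.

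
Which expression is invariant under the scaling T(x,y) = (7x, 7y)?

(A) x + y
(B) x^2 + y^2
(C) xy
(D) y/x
D

Under the uniform scaling T(x,y) = (7x, 7y):
Substitute the transformed coordinates into each option and compare with the original:
(A) x + y  ->  (7x) + (7y) = 7x + 7y   [differs from x + y: not invariant]
(B) x^2 + y^2  ->  (7x)^2 + (7y)^2 = 49x^2 + 49y^2   [differs from x^2 + y^2: not invariant]
(C) xy  ->  (7x)(7y) = 49xy   [differs from xy: not invariant]
(D) y/x  ->  (7y)/(7x) = y/x   [equals y/x: invariant]

Only option (D), y/x, is unchanged by the transformation.
The common factor 7 cancels in a ratio of coordinates, while sums, products and sums of squares pick up factors of 7 or 49.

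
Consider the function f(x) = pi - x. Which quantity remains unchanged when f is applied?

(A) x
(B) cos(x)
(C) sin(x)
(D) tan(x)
C

For f(x) = pi - x:
sin(pi - x) = sin(x), so sine is invariant under this transformation.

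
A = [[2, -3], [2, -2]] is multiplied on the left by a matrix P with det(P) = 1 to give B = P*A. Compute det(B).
2

By the multiplicative property of determinants, det(B) = det(P*A) = det(P) * det(A) = det(A),
so the determinant is invariant under multiplication by any determinant-1 matrix; we just need det(A).

det(A) = (2)(-2) - (-3)(2) = -4 - (-6) = 2

Therefore det(B) = 1 * 2 = 2.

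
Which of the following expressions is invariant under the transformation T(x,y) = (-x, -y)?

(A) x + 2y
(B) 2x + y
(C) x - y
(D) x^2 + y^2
D

An expression E(x,y) is invariant under T if E(T(x,y)) = E(x,y). Here T(x,y) = (-x, -y).
Substitute the transformed coordinates into each option and compare with the original:
(A) x + 2y  ->  (-x) + 2(-y) = -x - 2y   [differs from x + 2y: not invariant]
(B) 2x + y  ->  2(-x) + (-y) = -2x - y   [differs from 2x + y: not invariant]
(C) x - y  ->  (-x) - (-y) = -x + y   [differs from x - y: not invariant]
(D) x^2 + y^2  ->  (-x)^2 + (-y)^2 = x^2 + y^2   [equals x^2 + y^2: invariant]

Only option (D), x^2 + y^2, is unchanged by the transformation.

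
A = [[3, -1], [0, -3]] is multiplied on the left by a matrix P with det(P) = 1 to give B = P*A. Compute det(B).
-9

By the multiplicative property of determinants, det(B) = det(P*A) = det(P) * det(A) = det(A),
so the determinant is invariant under multiplication by any determinant-1 matrix; we just need det(A).

det(A) = (3)(-3) - (-1)(0) = -9 - 0 = -9

Therefore det(B) = 1 * (-9) = -9.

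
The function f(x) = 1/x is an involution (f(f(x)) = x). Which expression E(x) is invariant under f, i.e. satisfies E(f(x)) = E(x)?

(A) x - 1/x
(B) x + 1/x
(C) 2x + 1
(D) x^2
B

Replace x by f(x) = 1/x in each option and simplify. As a quick numerical cross-check, also compare E(3) with E(f(3)) = E(1/3).

(A) x - 1/x  ->  (1/x) - 1/(1/x) = -x + 1/x; check: E(3) = 8/3 but E(1/3) = -8/3.   [not invariant]
(B) x + 1/x  ->  (1/x) + 1/(1/x), which simplifies back to x + 1/x; check: E(3) = 10/3, E(1/3) = 10/3.   [invariant]
(C) 2x + 1  ->  2(1/x) + 1 = (x + 2)/x; check: E(3) = 7 but E(1/3) = 5/3.   [not invariant]
(D) x^2  ->  (1/x)^2 = x^(-2); check: E(3) = 9 but E(1/3) = 1/9.   [not invariant]

Only (B) is unchanged. E is symmetric under swapping x with f(x) = 1/x, which is exactly what an involution does.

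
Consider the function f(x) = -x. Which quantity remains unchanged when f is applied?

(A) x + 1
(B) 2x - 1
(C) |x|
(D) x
C

For f(x) = -x:
Applying f replaces x by -x. Since |-x| = |x|, the absolute value is unchanged by f, whereas x -> -x, 2x - 1 -> -2x - 1 and x + 1 -> -x + 1 all change.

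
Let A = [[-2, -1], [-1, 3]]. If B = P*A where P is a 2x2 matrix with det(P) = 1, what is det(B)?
-7

By the multiplicative property of determinants, det(B) = det(P*A) = det(P) * det(A) = det(A),
so the determinant is invariant under multiplication by any determinant-1 matrix; we just need det(A).

det(A) = (-2)(3) - (-1)(-1) = -6 - 1 = -7

Therefore det(B) = 1 * (-7) = -7.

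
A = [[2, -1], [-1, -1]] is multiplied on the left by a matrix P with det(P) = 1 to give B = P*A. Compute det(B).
-3

By the multiplicative property of determinants, det(B) = det(P*A) = det(P) * det(A) = det(A),
so the determinant is invariant under multiplication by any determinant-1 matrix; we just need det(A).

det(A) = (2)(-1) - (-1)(-1) = -2 - 1 = -3

Therefore det(B) = 1 * (-3) = -3.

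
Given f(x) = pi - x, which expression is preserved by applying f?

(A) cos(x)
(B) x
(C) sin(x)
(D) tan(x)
C

For f(x) = pi - x:
sin(pi - x) = sin(x), so sine is invariant under this transformation.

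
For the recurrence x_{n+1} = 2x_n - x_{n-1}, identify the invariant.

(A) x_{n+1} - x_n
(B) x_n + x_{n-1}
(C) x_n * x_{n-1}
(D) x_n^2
A

For the recurrence x_{n+1} = 2x_n - x_{n-1}:

If x_{n+1} = 2x_n - x_{n-1}, then:
x_{n+1} - x_n = x_n - x_{n-1}
The first difference is constant throughout the sequence.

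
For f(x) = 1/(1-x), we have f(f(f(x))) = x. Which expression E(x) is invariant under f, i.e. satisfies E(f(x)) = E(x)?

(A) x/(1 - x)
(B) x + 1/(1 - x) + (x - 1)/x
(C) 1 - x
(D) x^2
B

Replace x by f(x) = 1/(1 - x) in each option and simplify. As a quick numerical cross-check, also compare E(4) with E(f(4)) = E(-1/3).

(A) x/(1 - x)  ->  (1/(1 - x))/(1 - (1/(1 - x))) = -1/x; check: E(4) = -4/3 but E(-1/3) = -1/4.   [not invariant]
(B) x + 1/(1 - x) + (x - 1)/x  ->  (1/(1 - x)) + 1/(1 - (1/(1 - x))) + ((1/(1 - x)) - 1)/(1/(1 - x)), which simplifies back to x + 1/(1 - x) + (x - 1)/x; check: E(4) = 53/12, E(-1/3) = 53/12.   [invariant]
(C) 1 - x  ->  1 - (1/(1 - x)) = x/(x - 1); check: E(4) = -3 but E(-1/3) = 4/3.   [not invariant]
(D) x^2  ->  (1/(1 - x))^2 = (x - 1)^(-2); check: E(4) = 16 but E(-1/3) = 1/9.   [not invariant]

Only (B) is unchanged. Indeed f(f(x)) = 1/(1 - 1/(1-x)) = (1-x)/(-x) = (x-1)/x, so E(x) = x + f(x) + f(f(x)) is the sum over the whole 3-cycle; applying f just permutes the three terms cyclically (x -> f(x) -> f(f(x)) -> x), leaving the sum unchanged.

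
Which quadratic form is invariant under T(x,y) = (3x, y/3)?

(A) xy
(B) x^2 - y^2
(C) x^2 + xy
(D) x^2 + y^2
A

T multiplies x by 3 and divides y by 3.
Substitute the transformed coordinates into each option and compare with the original:
(A) xy  ->  (3x)(y/3) = xy   [equals xy: invariant]
(B) x^2 - y^2  ->  (3x)^2 - (y/3)^2 = 9x^2 - y^2/9   [differs from x^2 - y^2: not invariant]
(C) x^2 + xy  ->  (3x)^2 + (3x)(y/3) = 9x^2 + xy   [differs from x^2 + xy: not invariant]
(D) x^2 + y^2  ->  (3x)^2 + (y/3)^2 = 9x^2 + y^2/9   [differs from x^2 + y^2: not invariant]

Only option (A), xy, is unchanged by the transformation.
The factors 3 and 1/3 cancel only in the pure product xy.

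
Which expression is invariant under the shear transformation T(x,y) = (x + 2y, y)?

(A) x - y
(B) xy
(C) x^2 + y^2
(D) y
D

Under the shear T(x,y) = (x + 2y, y):
Substitute the transformed coordinates into each option and compare with the original:
(A) x - y  ->  (x + 2y) - (y) = x + y   [differs from x - y: not invariant]
(B) xy  ->  (x + 2y)(y) = xy + 2y^2   [differs from xy: not invariant]
(C) x^2 + y^2  ->  (x + 2y)^2 + (y)^2 = x^2 + 4xy + 5y^2   [differs from x^2 + y^2: not invariant]
(D) y  ->  (y) = y   [equals y: invariant]

Only option (D), y, is unchanged by the transformation.
A horizontal shear moves points parallel to the x-axis, so the y-coordinate (and any function of y alone) is unchanged.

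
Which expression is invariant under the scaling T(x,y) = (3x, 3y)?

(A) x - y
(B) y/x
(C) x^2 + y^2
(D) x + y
B

Under the uniform scaling T(x,y) = (3x, 3y):
Substitute the transformed coordinates into each option and compare with the original:
(A) x - y  ->  (3x) - (3y) = 3x - 3y   [differs from x - y: not invariant]
(B) y/x  ->  (3y)/(3x) = y/x   [equals y/x: invariant]
(C) x^2 + y^2  ->  (3x)^2 + (3y)^2 = 9x^2 + 9y^2   [differs from x^2 + y^2: not invariant]
(D) x + y  ->  (3x) + (3y) = 3x + 3y   [differs from x + y: not invariant]

Only option (B), y/x, is unchanged by the transformation.
The common factor 3 cancels in a ratio of coordinates, while sums, products and sums of squares pick up factors of 3 or 9.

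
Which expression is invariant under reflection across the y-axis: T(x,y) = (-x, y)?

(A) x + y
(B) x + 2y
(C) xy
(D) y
D

The map is reflection across the y-axis: T(x,y) = (-x, y).
Substitute the transformed coordinates into each option and compare with the original:
(A) x + y  ->  (-x) + (y) = -x + y   [differs from x + y: not invariant]
(B) x + 2y  ->  (-x) + 2(y) = -x + 2y   [differs from x + 2y: not invariant]
(C) xy  ->  (-x)(y) = -xy   [differs from xy: not invariant]
(D) y  ->  (y) = y   [equals y: invariant]

Only option (D), y, is unchanged by the transformation.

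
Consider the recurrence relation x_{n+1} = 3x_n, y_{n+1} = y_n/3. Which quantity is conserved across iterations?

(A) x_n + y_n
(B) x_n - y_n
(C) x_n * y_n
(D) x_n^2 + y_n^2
C

For the recurrence x_{n+1} = 3x_n, y_{n+1} = y_n/3:

x_{n+1} * y_{n+1} = (3x_n) * (y_n/3) = x_n * y_n
The product is conserved.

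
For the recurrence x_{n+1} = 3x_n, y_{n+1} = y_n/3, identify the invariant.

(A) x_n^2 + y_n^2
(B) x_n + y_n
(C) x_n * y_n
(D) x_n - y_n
C

For the recurrence x_{n+1} = 3x_n, y_{n+1} = y_n/3:

x_{n+1} * y_{n+1} = (3x_n) * (y_n/3) = x_n * y_n
The product is conserved.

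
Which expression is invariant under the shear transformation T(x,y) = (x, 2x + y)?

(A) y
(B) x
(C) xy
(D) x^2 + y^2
B

Under the shear T(x,y) = (x, 2x + y):
Substitute the transformed coordinates into each option and compare with the original:
(A) y  ->  (2x + y) = 2x + y   [differs from y: not invariant]
(B) x  ->  (x) = x   [equals x: invariant]
(C) xy  ->  (x)(2x + y) = 2x^2 + xy   [differs from xy: not invariant]
(D) x^2 + y^2  ->  (x)^2 + (2x + y)^2 = 5x^2 + 4xy + y^2   [differs from x^2 + y^2: not invariant]

Only option (B), x, is unchanged by the transformation.
A vertical shear moves points parallel to the y-axis, so the x-coordinate (and any function of x alone) is unchanged.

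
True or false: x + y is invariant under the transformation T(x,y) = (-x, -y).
False

Substitute T(x,y) = (-x, -y) into the expression and compare with the original.

Original: x + y
After applying T: (-x) + (-y) = -x - y

This differs from the original x + y (difference: -2x - 2y), so the expression is NOT invariant.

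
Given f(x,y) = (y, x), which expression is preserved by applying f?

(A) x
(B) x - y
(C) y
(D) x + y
D

For f(x,y) = (y, x):
After applying f: x' = y, y' = x. So x' + y' = y + x = x + y.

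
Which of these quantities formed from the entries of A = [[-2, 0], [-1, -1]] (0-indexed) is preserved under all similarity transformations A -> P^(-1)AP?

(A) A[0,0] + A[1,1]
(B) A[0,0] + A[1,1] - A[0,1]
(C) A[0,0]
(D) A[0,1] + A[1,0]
A

A[0,0] + A[1,1] is the trace of A. By the cyclic property of the trace, tr(P^(-1)AP) = tr(APP^(-1)) = tr(A), so it is the same for every matrix similar to A.

The other combinations are not similarity invariants. For example, take P = [[1, -1], [0, 1]] (det P = 1), so P^(-1) = [[1, 1], [0, 1]] and
B = P^(-1)AP = [[-3, 2], [-1, 0]].
Evaluating each option on A and on B:
(A) A[0,0] + A[1,1]: -3 for A, -3 for B -> unchanged
(B) A[0,0] + A[1,1] - A[0,1]: -3 for A, -5 for B -> changes
(C) A[0,0]: -2 for A, -3 for B -> changes
(D) A[0,1] + A[1,0]: -1 for A, 1 for B -> changes

Only (A) A[0,0] + A[1,1] = -3 survives (and it does so for every P, not just this one), so it is the invariant.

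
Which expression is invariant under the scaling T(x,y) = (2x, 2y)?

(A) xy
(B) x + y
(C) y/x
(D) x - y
C

Under the uniform scaling T(x,y) = (2x, 2y):
Substitute the transformed coordinates into each option and compare with the original:
(A) xy  ->  (2x)(2y) = 4xy   [differs from xy: not invariant]
(B) x + y  ->  (2x) + (2y) = 2x + 2y   [differs from x + y: not invariant]
(C) y/x  ->  (2y)/(2x) = y/x   [equals y/x: invariant]
(D) x - y  ->  (2x) - (2y) = 2x - 2y   [differs from x - y: not invariant]

Only option (C), y/x, is unchanged by the transformation.
The common factor 2 cancels in a ratio of coordinates, while sums, products and sums of squares pick up factors of 2 or 4.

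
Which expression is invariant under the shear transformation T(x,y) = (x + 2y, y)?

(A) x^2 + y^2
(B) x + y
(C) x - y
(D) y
D

Under the shear T(x,y) = (x + 2y, y):
Substitute the transformed coordinates into each option and compare with the original:
(A) x^2 + y^2  ->  (x + 2y)^2 + (y)^2 = x^2 + 4xy + 5y^2   [differs from x^2 + y^2: not invariant]
(B) x + y  ->  (x + 2y) + (y) = x + 3y   [differs from x + y: not invariant]
(C) x - y  ->  (x + 2y) - (y) = x + y   [differs from x - y: not invariant]
(D) y  ->  (y) = y   [equals y: invariant]

Only option (D), y, is unchanged by the transformation.
A horizontal shear moves points parallel to the x-axis, so the y-coordinate (and any function of y alone) is unchanged.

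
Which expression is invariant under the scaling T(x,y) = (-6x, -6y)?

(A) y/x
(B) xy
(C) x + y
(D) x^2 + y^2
A

Under the uniform scaling T(x,y) = (-6x, -6y):
Substitute the transformed coordinates into each option and compare with the original:
(A) y/x  ->  (-6y)/(-6x) = y/x   [equals y/x: invariant]
(B) xy  ->  (-6x)(-6y) = 36xy   [differs from xy: not invariant]
(C) x + y  ->  (-6x) + (-6y) = -6x - 6y   [differs from x + y: not invariant]
(D) x^2 + y^2  ->  (-6x)^2 + (-6y)^2 = 36x^2 + 36y^2   [differs from x^2 + y^2: not invariant]

Only option (A), y/x, is unchanged by the transformation.
The common factor -6 cancels in a ratio of coordinates, while sums, products and sums of squares pick up factors of -6 or 36.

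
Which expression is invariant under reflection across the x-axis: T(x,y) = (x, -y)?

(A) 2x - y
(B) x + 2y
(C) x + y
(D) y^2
D

The map is reflection across the x-axis: T(x,y) = (x, -y).
Substitute the transformed coordinates into each option and compare with the original:
(A) 2x - y  ->  2(x) - (-y) = 2x + y   [differs from 2x - y: not invariant]
(B) x + 2y  ->  (x) + 2(-y) = x - 2y   [differs from x + 2y: not invariant]
(C) x + y  ->  (x) + (-y) = x - y   [differs from x + y: not invariant]
(D) y^2  ->  (-y)^2 = y^2   [equals y^2: invariant]

Only option (D), y^2, is unchanged by the transformation.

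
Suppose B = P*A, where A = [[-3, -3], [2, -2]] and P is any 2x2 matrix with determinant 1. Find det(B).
12

By the multiplicative property of determinants, det(B) = det(P*A) = det(P) * det(A) = det(A),
so the determinant is invariant under multiplication by any determinant-1 matrix; we just need det(A).

det(A) = (-3)(-2) - (-3)(2) = 6 - (-6) = 12

Therefore det(B) = 1 * 12 = 12.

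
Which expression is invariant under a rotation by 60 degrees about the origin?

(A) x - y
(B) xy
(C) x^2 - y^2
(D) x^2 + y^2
D

A rotation by 60 degrees sends (x, y) to (x/2 - sqrt(3)y/2, sqrt(3)x/2 + y/2).
Substitute the transformed coordinates into each option and compare with the original:
(A) x - y  ->  (x/2 - sqrt(3)y/2) - (sqrt(3)x/2 + y/2) = -sqrt(3)x/2 + x/2 - sqrt(3)y/2 - y/2   [differs from x - y: not invariant]
(B) xy  ->  (x/2 - sqrt(3)y/2)(sqrt(3)x/2 + y/2) = sqrt(3)x^2/4 - xy/2 - sqrt(3)y^2/4   [differs from xy: not invariant]
(C) x^2 - y^2  ->  (x/2 - sqrt(3)y/2)^2 - (sqrt(3)x/2 + y/2)^2 = -x^2/2 - sqrt(3)xy + y^2/2   [differs from x^2 - y^2: not invariant]
(D) x^2 + y^2  ->  (x/2 - sqrt(3)y/2)^2 + (sqrt(3)x/2 + y/2)^2 = x^2 + y^2   [equals x^2 + y^2: invariant]

Only option (D), x^2 + y^2, is unchanged by the transformation.
Geometrically, x^2 + y^2 is the squared distance from the origin, which every rotation about the origin preserves.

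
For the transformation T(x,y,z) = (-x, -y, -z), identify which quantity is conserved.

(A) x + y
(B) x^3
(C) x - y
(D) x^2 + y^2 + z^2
D

Apply T(x,y,z) = (-x, -y, -z) to each option, i.e. replace (x, y, z) by the transformed coordinates.
Substitute the transformed coordinates into each option and compare with the original:
(A) x + y  ->  (-x) + (-y) = -x - y   [differs from x + y: not invariant]
(B) x^3  ->  (-x)^3 = -x^3   [differs from x^3: not invariant]
(C) x - y  ->  (-x) - (-y) = -x + y   [differs from x - y: not invariant]
(D) x^2 + y^2 + z^2  ->  (-x)^2 + (-y)^2 + (-z)^2 = x^2 + y^2 + z^2   [equals x^2 + y^2 + z^2: invariant]

Only option (D), x^2 + y^2 + z^2, is unchanged by the transformation.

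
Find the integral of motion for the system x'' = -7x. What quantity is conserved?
E = (x')^2 + 7x^2

Multiply the equation by x':
x' * x'' = -7x * x'
The left side is d/dt[(x')^2/2] and the right side is d/dt[-7x^2/2], so
d/dt[(x')^2/2 + 7x^2/2] = 0, i.e. (x')^2/2 + 7x^2/2 = constant.
Multiplying by 2, the integral of motion is E = (x')^2 + 7x^2.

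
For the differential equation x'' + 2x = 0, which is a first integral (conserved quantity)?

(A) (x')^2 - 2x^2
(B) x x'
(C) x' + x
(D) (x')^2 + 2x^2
D

A first integral I satisfies dI/dt = 0 along every solution. Differentiate each option and use the equation of motion:
(A) d/dt[(x')^2 - 2x^2] = 2x'x'' - 4x x' = -8x x', not identically 0
(B) d/dt[x x'] = (x')^2 + x x'' = (x')^2 - 2x^2, not identically 0
(C) d/dt[x' + x] = x'' + x' = -2x + x', not identically 0
(D) d/dt[(x')^2 + 2x^2] = 2x'x'' + 4x x' = 2x'(-2x) + 4x x' = 0

Only (D) has zero time-derivative. So the energy-like quantity (x')^2 + 2x^2 is the first integral.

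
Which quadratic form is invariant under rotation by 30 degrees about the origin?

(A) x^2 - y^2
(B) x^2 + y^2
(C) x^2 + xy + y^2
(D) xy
B

Rotation by 30 degrees sends (x, y) to (sqrt(3)x/2 - y/2, x/2 + sqrt(3)y/2).
Substitute the transformed coordinates into each option and compare with the original:
(A) x^2 - y^2  ->  (sqrt(3)x/2 - y/2)^2 - (x/2 + sqrt(3)y/2)^2 = x^2/2 - sqrt(3)xy - y^2/2   [differs from x^2 - y^2: not invariant]
(B) x^2 + y^2  ->  (sqrt(3)x/2 - y/2)^2 + (x/2 + sqrt(3)y/2)^2 = x^2 + y^2   [equals x^2 + y^2: invariant]
(C) x^2 + xy + y^2  ->  (sqrt(3)x/2 - y/2)^2 + (sqrt(3)x/2 - y/2)(x/2 + sqrt(3)y/2) + (x/2 + sqrt(3)y/2)^2 = sqrt(3)x^2/4 + x^2 + xy/2 - sqrt(3)y^2/4 + y^2   [differs from x^2 + xy + y^2: not invariant]
(D) xy  ->  (sqrt(3)x/2 - y/2)(x/2 + sqrt(3)y/2) = sqrt(3)x^2/4 + xy/2 - sqrt(3)y^2/4   [differs from xy: not invariant]

Only option (B), x^2 + y^2, is unchanged by the transformation.
x^2 + y^2 is the squared distance from the origin, which rotations preserve.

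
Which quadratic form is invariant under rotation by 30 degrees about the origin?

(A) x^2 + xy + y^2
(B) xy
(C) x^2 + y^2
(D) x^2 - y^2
C

Rotation by 30 degrees sends (x, y) to (sqrt(3)x/2 - y/2, x/2 + sqrt(3)y/2).
Substitute the transformed coordinates into each option and compare with the original:
(A) x^2 + xy + y^2  ->  (sqrt(3)x/2 - y/2)^2 + (sqrt(3)x/2 - y/2)(x/2 + sqrt(3)y/2) + (x/2 + sqrt(3)y/2)^2 = sqrt(3)x^2/4 + x^2 + xy/2 - sqrt(3)y^2/4 + y^2   [differs from x^2 + xy + y^2: not invariant]
(B) xy  ->  (sqrt(3)x/2 - y/2)(x/2 + sqrt(3)y/2) = sqrt(3)x^2/4 + xy/2 - sqrt(3)y^2/4   [differs from xy: not invariant]
(C) x^2 + y^2  ->  (sqrt(3)x/2 - y/2)^2 + (x/2 + sqrt(3)y/2)^2 = x^2 + y^2   [equals x^2 + y^2: invariant]
(D) x^2 - y^2  ->  (sqrt(3)x/2 - y/2)^2 - (x/2 + sqrt(3)y/2)^2 = x^2/2 - sqrt(3)xy - y^2/2   [differs from x^2 - y^2: not invariant]

Only option (C), x^2 + y^2, is unchanged by the transformation.
x^2 + y^2 is the squared distance from the origin, which rotations preserve.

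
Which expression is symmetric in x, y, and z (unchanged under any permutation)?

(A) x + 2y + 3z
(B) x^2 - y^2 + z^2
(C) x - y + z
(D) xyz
D

A symmetric expression is unchanged when the variables are permuted; here the transformation to test is the swap (x, y) -> (y, x).
A symmetric expression must survive every permutation; the single swap x <-> y already eliminates the distractors, and the keyed expression is also unchanged by x <-> z and y <-> z (each variable enters it in exactly the same way).
Substitute the transformed coordinates into each option and compare with the original:
(A) x + 2y + 3z  ->  (y) + 2(x) + 3z = 2x + y + 3z   [differs from x + 2y + 3z: not invariant]
(B) x^2 - y^2 + z^2  ->  (y)^2 - (x)^2 + z^2 = -x^2 + y^2 + z^2   [differs from x^2 - y^2 + z^2: not invariant]
(C) x - y + z  ->  (y) - (x) + z = -x + y + z   [differs from x - y + z: not invariant]
(D) xyz  ->  (y)(x)z = xyz   [equals xyz: invariant]

Only option (D), xyz, is unchanged by the transformation.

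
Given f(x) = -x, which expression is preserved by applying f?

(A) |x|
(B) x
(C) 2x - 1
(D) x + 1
A

For f(x) = -x:
Applying f replaces x by -x. Since |-x| = |x|, the absolute value is unchanged by f, whereas x -> -x, 2x - 1 -> -2x - 1 and x + 1 -> -x + 1 all change.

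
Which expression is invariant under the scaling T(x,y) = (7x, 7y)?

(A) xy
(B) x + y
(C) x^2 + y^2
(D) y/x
D

Under the uniform scaling T(x,y) = (7x, 7y):
Substitute the transformed coordinates into each option and compare with the original:
(A) xy  ->  (7x)(7y) = 49xy   [differs from xy: not invariant]
(B) x + y  ->  (7x) + (7y) = 7x + 7y   [differs from x + y: not invariant]
(C) x^2 + y^2  ->  (7x)^2 + (7y)^2 = 49x^2 + 49y^2   [differs from x^2 + y^2: not invariant]
(D) y/x  ->  (7y)/(7x) = y/x   [equals y/x: invariant]

Only option (D), y/x, is unchanged by the transformation.
The common factor 7 cancels in a ratio of coordinates, while sums, products and sums of squares pick up factors of 7 or 49.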